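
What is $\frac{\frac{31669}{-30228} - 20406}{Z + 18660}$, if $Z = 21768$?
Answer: $- \frac{56078567}{111096144} \approx -0.50478$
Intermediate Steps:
$\frac{\frac{31669}{-30228} - 20406}{Z + 18660} = \frac{\frac{31669}{-30228} - 20406}{21768 + 18660} = \frac{31669 \left(- \frac{1}{30228}\right) - 20406}{40428} = \left(- \frac{2879}{2748} - 20406\right) \frac{1}{40428} = \left(- \frac{56078567}{2748}\right) \frac{1}{40428} = - \frac{56078567}{111096144}$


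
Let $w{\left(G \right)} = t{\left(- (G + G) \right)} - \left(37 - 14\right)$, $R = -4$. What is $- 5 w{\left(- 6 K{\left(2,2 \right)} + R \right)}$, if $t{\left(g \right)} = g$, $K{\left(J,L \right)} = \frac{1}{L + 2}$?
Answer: $60$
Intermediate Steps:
$K{\left(J,L \right)} = \frac{1}{2 + L}$
$w{\left(G \right)} = -23 - 2 G$ ($w{\left(G \right)} = - (G + G) - \left(37 - 14\right) = - 2 G - 23 = -23 - 2 G$)
$- 5 w{\left(- 6 K{\left(2,2 \right)} + R \right)} = - 5 \left(-23 - 2 \left(- \frac{6}{2 + 2} - 4\right)\right) = - 5 \left(-23 - 2 \left(- \frac{6}{4} - 4\right)\right) = - 5 \left(-23 - 2 \left(\left(-6\right) \frac{1}{4} - 4\right)\right) = - 5 \left(-23 - 2 \left(- \frac{3}{2} - 4\right)\right) = - 5 \left(-23 - -11\right) = - 5 \left(-23 + 11\right) = \left(-5\right) \left(-12\right) = 60$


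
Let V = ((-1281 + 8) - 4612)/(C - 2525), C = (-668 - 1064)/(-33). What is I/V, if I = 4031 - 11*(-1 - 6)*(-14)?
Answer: 240944129/194205 ≈ 1240.7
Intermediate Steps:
C = 1732/33 (C = -1732*(-1/33) = 1732/33 ≈ 52.485)
V = 194205/81593 (V = ((-1281 + 8) - 4612)/(1732/33 - 2525) = (-1273 - 4612)/(-81593/33) = -5885*(-33/81593) = 194205/81593 ≈ 2.3802)
I = 2953 (I = 4031 - 11*(-7)*(-14) = 4031 - (-77)*(-14) = 4031 - 1*1078 = 4031 - 1078 = 2953)
I/V = 2953/(194205/81593) = 2953*(81593/194205) = 240944129/194205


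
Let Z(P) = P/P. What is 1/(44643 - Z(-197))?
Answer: 1/44642 ≈ 2.2400e-5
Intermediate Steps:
Z(P) = 1
1/(44643 - Z(-197)) = 1/(44643 - 1*1) = 1/(44643 - 1) = 1/44642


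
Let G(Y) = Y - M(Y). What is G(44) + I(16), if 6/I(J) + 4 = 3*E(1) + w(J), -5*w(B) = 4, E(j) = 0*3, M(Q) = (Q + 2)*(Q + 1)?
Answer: -8109/4 ≈ -2027.3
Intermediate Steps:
M(Q) = (1 + Q)*(2 + Q) (M(Q) = (2 + Q)*(1 + Q) = (1 + Q)*(2 + Q))
E(j) = 0
w(B) = -⅘ (w(B) = -⅕*4 = -⅘)
G(Y) = -2 - Y² - 2*Y (G(Y) = Y - (2 + Y² + 3*Y) = Y + (-2 - Y² - 3*Y) = -2 - Y² - 2*Y)
I(J) = -5/4 (I(J) = 6/(-4 + (3*0 - ⅘)) = 6/(-4 + (0 - ⅘)) = 6/(-4 - ⅘) = 6/(-24/5) = 6*(-5/24) = -5/4)
G(44) + I(16) = (-2 - 1*44² - 2*44) - 5/4 = (-2 - 1*1936 - 88) - 5/4 = (-2 - 1936 - 88) - 5/4 = -2026 - 5/4 = -8109/4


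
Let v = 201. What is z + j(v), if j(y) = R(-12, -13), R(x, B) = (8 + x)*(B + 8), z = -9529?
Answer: -9509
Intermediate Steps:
R(x, B) = (8 + B)*(8 + x) (R(x, B) = (8 + x)*(8 + B) = (8 + B)*(8 + x))
j(y) = 20 (j(y) = 64 + 8*(-13) + 8*(-12) - 13*(-12) = 64 - 104 - 96 + 156 = 20)
z + j(v) = -9529 + 20 = -9509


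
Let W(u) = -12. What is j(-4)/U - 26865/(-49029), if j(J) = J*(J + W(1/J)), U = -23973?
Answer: 213632263/391790739 ≈ 0.54527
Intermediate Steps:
j(J) = J*(-12 + J) (j(J) = J*(J - 12) = J*(-12 + J))
j(-4)/U - 26865/(-49029) = -4*(-12 - 4)/(-23973) - 26865/(-49029) = -4*(-16)*(-1/23973) - 26865*(-1/49029) = 64*(-1/23973) + 8955/16343 = -64/23973 + 8955/16343 = 213632263/391790739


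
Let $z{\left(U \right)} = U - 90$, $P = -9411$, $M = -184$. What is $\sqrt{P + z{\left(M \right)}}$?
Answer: $i \sqrt{9685} \approx 98.412 i$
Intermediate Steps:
$z{\left(U \right)} = -90 + U$
$\sqrt{P + z{\left(M \right)}} = \sqrt{-9411 - 274} = \sqrt{-9685} = i \sqrt{9685}$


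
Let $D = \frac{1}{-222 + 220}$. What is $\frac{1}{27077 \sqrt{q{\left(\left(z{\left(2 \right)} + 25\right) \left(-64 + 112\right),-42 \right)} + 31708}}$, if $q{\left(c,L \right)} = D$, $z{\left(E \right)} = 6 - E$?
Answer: $\frac{\sqrt{126830}}{1717087955} \approx 2.074 \cdot 10^{-7}$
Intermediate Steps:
$D = - \frac{1}{2}$ ($D = \frac{1}{-2} = - \frac{1}{2} \approx -0.5$)
$q{\left(c,L \right)} = - \frac{1}{2}$
$\frac{1}{27077 \sqrt{q{\left(\left(z{\left(2 \right)} + 25\right) \left(-64 + 112\right),-42 \right)} + 31708}} = \frac{1}{27077 \sqrt{- \frac{1}{2} + 31708}} = \frac{1}{27077 \sqrt{\frac{63415}{2}}} = \frac{1}{27077 \frac{\sqrt{126830}}{2}} = \frac{\frac{1}{63415} \sqrt{126830}}{27077} = \frac{\sqrt{126830}}{1717087955}$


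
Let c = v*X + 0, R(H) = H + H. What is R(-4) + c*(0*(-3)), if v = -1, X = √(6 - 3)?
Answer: -8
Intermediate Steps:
R(H) = 2*H
X = √3 ≈ 1.7320
c = -√3 (c = -√3 + 0 = -√3 ≈ -1.7320)
R(-4) + c*(0*(-3)) = 2*(-4) + (-√3)*(0*(-3)) = -8 - √3*0 = -8 + 0 = -8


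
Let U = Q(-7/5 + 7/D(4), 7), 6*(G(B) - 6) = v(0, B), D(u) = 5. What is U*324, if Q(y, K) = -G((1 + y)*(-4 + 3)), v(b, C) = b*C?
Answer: -1944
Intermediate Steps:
v(b, C) = C*b
G(B) = 6 (G(B) = 6 + (B*0)/6 = 6 + (1/6)*0 = 6 + 0 = 6)
Q(y, K) = -6 (Q(y, K) = -1*6 = -6)
U = -6
U*324 = -6*324 = -1944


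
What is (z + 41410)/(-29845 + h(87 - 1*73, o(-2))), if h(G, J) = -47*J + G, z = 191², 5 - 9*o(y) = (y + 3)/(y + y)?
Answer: -934692/358301 ≈ -2.6087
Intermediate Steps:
o(y) = 5/9 - (3 + y)/(18*y) (o(y) = 5/9 - (y + 3)/(9*(y + y)) = 5/9 - (3 + y)/(9*(2*y)) = 5/9 - (3 + y)*1/(2*y)/9 = 5/9 - (3 + y)/(18*y))
z = 36481
h(G, J) = G - 47*J
(z + 41410)/(-29845 + h(87 - 1*73, o(-2))) = (36481 + 41410)/(-29845 + ((87 - 1*73) - 47*(-1 + 3*(-2))/(6*(-2)))) = 77891/(-29845 + ((87 - 73) - 47*(-1)*(-1 - 6)/(6*2))) = 77891/(-29845 + (14 - 47*(-1)*(-7)/(6*2))) = 77891/(-29845 + (14 - 47*7/12)) = 77891/(-29845 + (14 - 329/12)) = 77891/(-29845 - 161/12) = 77891/(-358301/12) = 77891*(-12/358301) = -934692/358301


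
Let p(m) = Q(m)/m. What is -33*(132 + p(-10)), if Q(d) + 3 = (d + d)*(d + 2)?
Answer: -38379/10 ≈ -3837.9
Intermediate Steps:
Q(d) = -3 + 2*d*(2 + d) (Q(d) = -3 + (d + d)*(d + 2) = -3 + (2*d)*(2 + d) = -3 + 2*d*(2 + d))
p(m) = (-3 + 2*m² + 4*m)/m
-33*(132 + p(-10)) = -33*(132 + (4 - 3/(-10) + 2*(-10))) = -33*(132 + (4 - 3*(-⅒) - 20)) = -33*(132 + (4 + 3/10 - 20)) = -33*(132 - 157/10) = -33*1163/10 = -38379/10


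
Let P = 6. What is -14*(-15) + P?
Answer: 216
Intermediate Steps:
-14*(-15) + P = -14*(-15) + 6 = 210 + 6 = 216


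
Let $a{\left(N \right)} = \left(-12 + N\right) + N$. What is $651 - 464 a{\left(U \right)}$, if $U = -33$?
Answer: $36843$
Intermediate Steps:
$a{\left(N \right)} = -12 + 2 N$
$651 - 464 a{\left(U \right)} = 651 - 464 \left(-12 + 2 \left(-33\right)\right) = 651 - 464 \left(-12 - 66\right) = 651 - -36192 = 651 + 36192 = 36843$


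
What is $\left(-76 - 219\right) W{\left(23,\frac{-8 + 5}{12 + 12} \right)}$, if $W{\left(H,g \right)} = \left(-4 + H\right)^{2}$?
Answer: $-106495$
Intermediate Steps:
$\left(-76 - 219\right) W{\left(23,\frac{-8 + 5}{12 + 12} \right)} = \left(-76 - 219\right) \left(-4 + 23\right)^{2} = - 295 \cdot 19^{2} = \left(-295\right) 361 = -106495$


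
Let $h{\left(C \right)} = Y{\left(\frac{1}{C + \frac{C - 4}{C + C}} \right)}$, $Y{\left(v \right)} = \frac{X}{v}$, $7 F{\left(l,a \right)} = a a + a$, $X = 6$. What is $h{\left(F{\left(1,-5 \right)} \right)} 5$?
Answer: $\frac{558}{7} \approx 79.714$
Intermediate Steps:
$F{\left(l,a \right)} = \frac{a}{7} + \frac{a^{2}}{7}$ ($F{\left(l,a \right)} = \frac{a a + a}{7} = \frac{a^{2} + a}{7} = \frac{a + a^{2}}{7} = \frac{a}{7} + \frac{a^{2}}{7}$)
$Y{\left(v \right)} = \frac{6}{v}$
$h{\left(C \right)} = 6 C + \frac{3 \left(-4 + C\right)}{C}$ ($h{\left(C \right)} = \frac{6}{\frac{1}{C + \frac{C - 4}{C + C}}} = \frac{6}{\frac{1}{C + \frac{-4 + C}{2 C}}} = 6 \left(C + \frac{-4 + C}{2 C}\right) = 6 C + \frac{3 \left(-4 + C\right)}{C}$)
$h{\left(F{\left(1,-5 \right)} \right)} 5 = \left(3 - \frac{12}{\frac{1}{7} \left(-5\right) \left(1 - 5\right)} + 6 \cdot \frac{1}{7} \left(-5\right) \left(1 - 5\right)\right) 5 = \left(3 - \frac{12}{\frac{1}{7} \left(-5\right) \left(-4\right)} + 6 \cdot \frac{1}{7} \left(-5\right) \left(-4\right)\right) 5 = \left(3 - \frac{12}{\frac{20}{7}} + 6 \cdot \frac{20}{7}\right) 5 = \left(3 - \frac{21}{5} + \frac{120}{7}\right) 5 = \frac{558}{35} \cdot 5 = \frac{558}{7}$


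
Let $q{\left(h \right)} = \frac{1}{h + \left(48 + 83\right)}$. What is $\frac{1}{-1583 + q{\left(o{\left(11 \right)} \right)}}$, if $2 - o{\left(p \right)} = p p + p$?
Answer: $- \frac{1}{1582} \approx -0.00063211$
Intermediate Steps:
$o{\left(p \right)} = 2 - p - p^{2}$ ($o{\left(p \right)} = 2 - \left(p p + p\right) = 2 - \left(p^{2} + p\right) = 2 - \left(p + p^{2}\right) = 2 - p - p^{2}$)
$q{\left(h \right)} = \frac{1}{131 + h}$ ($q{\left(h \right)} = \frac{1}{h + 131} = \frac{1}{131 + h}$)
$\frac{1}{-1583 + q{\left(o{\left(11 \right)} \right)}} = \frac{1}{-1583 + \frac{1}{131 - 130}} = \frac{1}{-1583 + 1^{-1}} = \frac{1}{-1583 + 1} = \frac{1}{-1582} = - \frac{1}{1582}$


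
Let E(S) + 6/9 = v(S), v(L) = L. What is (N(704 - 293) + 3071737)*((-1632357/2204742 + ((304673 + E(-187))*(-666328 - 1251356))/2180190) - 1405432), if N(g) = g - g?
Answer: -1372543633627140847742539/267042025610 ≈ -5.1398e+12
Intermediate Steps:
E(S) = -⅔ + S
N(g) = 0
(N(704 - 293) + 3071737)*((-1632357/2204742 + ((304673 + E(-187))*(-666328 - 1251356))/2180190) - 1405432) = (0 + 3071737)*((-1632357/2204742 + ((304673 + (-⅔ - 187))*(-666328 - 1251356))/2180190) - 1405432) = 3071737*((-1632357*1/2204742 + ((304673 - 563/3)*(-1917684))*(1/2180190)) - 1405432) = 3071737*((-544119/734914 + ((913456/3)*(-1917684))*(1/2180190)) - 1405432) = 3071737*((-544119/734914 - 583906651968*1/2180190) - 1405432) = 3071737*((-544119/734914 - 97317775328/363365) - 1405432) = 3071737*(-71520393251202227/267042025610 - 1405432) = 3071737*(-446829801388315747/267042025610) = -1372543633627140847742539/267042025610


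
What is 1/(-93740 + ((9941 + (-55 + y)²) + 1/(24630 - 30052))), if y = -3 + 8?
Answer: -5422/440803179 ≈ -1.2300e-5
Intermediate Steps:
y = 5
1/(-93740 + ((9941 + (-55 + y)²) + 1/(24630 - 30052))) = 1/(-93740 + ((9941 + (-55 + 5)²) + 1/(24630 - 30052))) = 1/(-93740 + ((9941 + (-50)²) + 1/(-5422))) = 1/(-93740 + ((9941 + 2500) - 1/5422)) = 1/(-93740 + (12441 - 1/5422)) = 1/(-93740 + 67455101/5422) = 1/(-440803179/5422) = -5422/440803179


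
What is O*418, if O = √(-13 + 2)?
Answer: 418*I*√11 ≈ 1386.3*I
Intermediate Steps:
O = I*√11 (O = √(-11) = I*√11 ≈ 3.3166*I)
O*418 = (I*√11)*418 = 418*I*√11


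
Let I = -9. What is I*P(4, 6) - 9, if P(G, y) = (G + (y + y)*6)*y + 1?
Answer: -4122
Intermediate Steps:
P(G, y) = 1 + y*(G + 12*y) (P(G, y) = (G + (2*y)*6)*y + 1 = (G + 12*y)*y + 1 = y*(G + 12*y) + 1 = 1 + y*(G + 12*y))
I*P(4, 6) - 9 = -9*(1 + 12*6**2 + 4*6) - 9 = -9*(1 + 12*36 + 24) - 9 = -9*(1 + 432 + 24) - 9 = -9*457 - 9 = -4113 - 9 = -4122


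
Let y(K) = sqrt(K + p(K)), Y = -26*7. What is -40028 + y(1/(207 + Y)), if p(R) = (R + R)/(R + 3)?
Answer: -40028 + 3*sqrt(266)/190 ≈ -40028.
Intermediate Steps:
Y = -182
p(R) = 2*R/(3 + R) (p(R) = (2*R)/(3 + R) = 2*R/(3 + R))
y(K) = sqrt(K + 2*K/(3 + K))
-40028 + y(1/(207 + Y)) = -40028 + sqrt((5 + 1/(207 - 182))/((207 - 182)*(3 + 1/(207 - 182)))) = -40028 + sqrt((5 + 1/25)/(25*(3 + 1/25))) = -40028 + sqrt((1/25)*(126/25)/(76/25)) = -40028 + sqrt((1/25)*(25/76)*(126/25)) = -40028 + sqrt(63/950) = -40028 + 3*sqrt(266)/190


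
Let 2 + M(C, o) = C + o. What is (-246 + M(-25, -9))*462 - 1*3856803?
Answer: -3987087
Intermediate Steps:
M(C, o) = -2 + C + o (M(C, o) = -2 + (C + o) = -2 + C + o)
(-246 + M(-25, -9))*462 - 1*3856803 = (-246 + (-2 - 25 - 9))*462 - 1*3856803 = (-246 - 36)*462 - 3856803 = -282*462 - 3856803 = -130284 - 3856803 = -3987087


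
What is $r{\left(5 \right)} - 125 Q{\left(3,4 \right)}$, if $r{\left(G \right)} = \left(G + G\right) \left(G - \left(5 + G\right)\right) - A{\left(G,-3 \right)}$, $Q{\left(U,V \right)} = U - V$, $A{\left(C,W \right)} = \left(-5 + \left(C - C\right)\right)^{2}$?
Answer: $50$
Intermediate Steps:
$A{\left(C,W \right)} = 25$ ($A{\left(C,W \right)} = \left(-5 + 0\right)^{2} = \left(-5\right)^{2} = 25$)
$r{\left(G \right)} = -25 - 10 G$ ($r{\left(G \right)} = \left(G + G\right) \left(G - \left(5 + G\right)\right) - 25 = 2 G \left(-5\right) - 25 = - 10 G - 25 = -25 - 10 G$)
$r{\left(5 \right)} - 125 Q{\left(3,4 \right)} = \left(-25 - 50\right) - 125 \left(3 - 4\right) = -75 - -125 = -75 + 125 = 50$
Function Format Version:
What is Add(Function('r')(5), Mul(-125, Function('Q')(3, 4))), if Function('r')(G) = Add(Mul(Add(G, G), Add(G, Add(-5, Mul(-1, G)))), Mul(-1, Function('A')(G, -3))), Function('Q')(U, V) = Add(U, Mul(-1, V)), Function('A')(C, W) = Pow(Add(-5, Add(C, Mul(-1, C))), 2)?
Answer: 50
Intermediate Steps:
Function('A')(C, W) = 25 (Function('A')(C, W) = Pow(Add(-5, 0), 2) = Pow(-5, 2) = 25)
Function('r')(G) = Add(-25, Mul(-10, G)) (Function('r')(G) = Add(Mul(Add(G, G), Add(G, Add(-5, Mul(-1, G)))), Mul(-1, 25)) = Add(Mul(Mul(2, G), -5), -25) = Add(Mul(-10, G), -25) = Add(-25, Mul(-10, G)))
Add(Function('r')(5), Mul(-125, Function('Q')(3, 4))) = Add(Add(-25, Mul(-10, 5)), Mul(-125, Add(3, Mul(-1, 4)))) = Add(Add(-25, -50), Mul(-125, Add(3, -4))) = Add(-75, Mul(-125, -1)) = Add(-75, 125) = 50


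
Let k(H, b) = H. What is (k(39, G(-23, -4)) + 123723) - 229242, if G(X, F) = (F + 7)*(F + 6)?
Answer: -105480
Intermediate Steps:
G(X, F) = (6 + F)*(7 + F) (G(X, F) = (7 + F)*(6 + F) = (6 + F)*(7 + F))
(k(39, G(-23, -4)) + 123723) - 229242 = (39 + 123723) - 229242 = 123762 - 229242 = -105480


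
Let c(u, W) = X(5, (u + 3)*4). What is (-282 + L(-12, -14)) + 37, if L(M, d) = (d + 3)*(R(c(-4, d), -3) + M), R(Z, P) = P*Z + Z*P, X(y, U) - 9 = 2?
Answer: 613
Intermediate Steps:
X(y, U) = 11 (X(y, U) = 9 + 2 = 11)
c(u, W) = 11
R(Z, P) = 2*P*Z (R(Z, P) = P*Z + P*Z = 2*P*Z)
L(M, d) = (-66 + M)*(3 + d) (L(M, d) = (d + 3)*(2*(-3)*11 + M) = (3 + d)*(-66 + M) = (-66 + M)*(3 + d))
(-282 + L(-12, -14)) + 37 = (-282 + (-198 - 66*(-14) + 3*(-12) - 12*(-14))) + 37 = (-282 + (-198 + 924 - 36 + 168)) + 37 = (-282 + 858) + 37 = 576 + 37 = 613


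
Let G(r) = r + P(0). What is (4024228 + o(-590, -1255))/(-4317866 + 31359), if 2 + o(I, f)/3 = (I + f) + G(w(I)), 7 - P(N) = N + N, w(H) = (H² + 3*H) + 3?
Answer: -5057707/4286507 ≈ -1.1799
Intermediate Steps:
w(H) = 3 + H² + 3*H
P(N) = 7 - 2*N (P(N) = 7 - (N + N) = 7 - 2*N)
G(r) = 7 + r (G(r) = r + (7 - 2*0) = r + (7 + 0) = r + 7 = 7 + r)
o(I, f) = 24 + 3*f + 3*I² + 12*I (o(I, f) = -6 + 3*((I + f) + (7 + (3 + I² + 3*I))) = -6 + 3*((I + f) + (10 + I² + 3*I)) = -6 + 3*(10 + f + I² + 4*I) = -6 + (30 + 3*f + 3*I² + 12*I) = 24 + 3*f + 3*I² + 12*I)
(4024228 + o(-590, -1255))/(-4317866 + 31359) = (4024228 + (24 + 3*(-1255) + 3*(-590)² + 12*(-590)))/(-4317866 + 31359) = (4024228 + (24 - 3765 + 3*348100 - 7080))/(-4286507) = (4024228 + (24 - 3765 + 1044300 - 7080))*(-1/4286507) = (4024228 + 1033479)*(-1/4286507) = 5057707*(-1/4286507) = -5057707/4286507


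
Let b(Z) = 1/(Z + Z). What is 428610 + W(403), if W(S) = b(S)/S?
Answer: 139220242981/324818 ≈ 4.2861e+5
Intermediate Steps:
b(Z) = 1/(2*Z)
W(S) = 1/(2*S²) (W(S) = (1/(2*S))/S = 1/(2*S²))
428610 + W(403) = 428610 + (½)/403² = 428610 + (½)*(1/162409) = 428610 + 1/324818 = 139220242981/324818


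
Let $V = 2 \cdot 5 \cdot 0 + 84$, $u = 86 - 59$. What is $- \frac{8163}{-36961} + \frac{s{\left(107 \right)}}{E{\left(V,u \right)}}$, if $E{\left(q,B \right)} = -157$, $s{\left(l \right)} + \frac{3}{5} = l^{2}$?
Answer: $- \frac{2109313607}{29014385} \approx -72.699$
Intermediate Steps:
$u = 27$ ($u = 86 - 59 = 27$)
$s{\left(l \right)} = - \frac{3}{5} + l^{2}$
$V = 84$ ($V = 10 \cdot 0 + 84 = 0 + 84 = 84$)
$- \frac{8163}{-36961} + \frac{s{\left(107 \right)}}{E{\left(V,u \right)}} = - \frac{8163}{-36961} + \frac{- \frac{3}{5} + 107^{2}}{-157} = \left(-8163\right) \left(- \frac{1}{36961}\right) + \left(- \frac{3}{5} + 11449\right) \left(- \frac{1}{157}\right) = \frac{8163}{36961} + \frac{57242}{5} \left(- \frac{1}{157}\right) = \frac{8163}{36961} - \frac{57242}{785} = - \frac{2109313607}{29014385}$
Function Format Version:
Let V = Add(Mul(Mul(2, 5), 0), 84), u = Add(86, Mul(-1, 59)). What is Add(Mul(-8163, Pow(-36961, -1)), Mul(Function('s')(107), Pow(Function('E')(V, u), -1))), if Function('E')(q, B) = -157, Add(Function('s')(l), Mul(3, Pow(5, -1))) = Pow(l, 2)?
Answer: Rational(-2109313607, 29014385) ≈ -72.699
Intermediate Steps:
u = 27 (u = Add(86, -59) = 27)
Function('s')(l) = Add(Rational(-3, 5), Pow(l, 2))
V = 84 (V = Add(Mul(10, 0), 84) = Add(0, 84) = 84)
Add(Mul(-8163, Pow(-36961, -1)), Mul(Function('s')(107), Pow(Function('E')(V, u), -1))) = Add(Mul(-8163, Pow(-36961, -1)), Mul(Add(Rational(-3, 5), Pow(107, 2)), Pow(-157, -1))) = Add(Mul(-8163, Rational(-1, 36961)), Mul(Add(Rational(-3, 5), 11449), Rational(-1, 157))) = Add(Rational(8163, 36961), Mul(Rational(57242, 5), Rational(-1, 157))) = Add(Rational(8163, 36961), Rational(-57242, 785)) = Rational(-2109313607, 29014385)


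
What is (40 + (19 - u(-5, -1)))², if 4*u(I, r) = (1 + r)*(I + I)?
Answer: 3481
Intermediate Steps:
u(I, r) = I*(1 + r)/2 (u(I, r) = ((1 + r)*(I + I))/4 = ((1 + r)*(2*I))/4 = (2*I*(1 + r))/4 = I*(1 + r)/2)
(40 + (19 - u(-5, -1)))² = (40 + (19 - (-5)*(1 - 1)/2))² = (40 + (19 - (-5)*0/2))² = (40 + (19 - 1*0))² = (40 + (19 + 0))² = (40 + 19)² = 59² = 3481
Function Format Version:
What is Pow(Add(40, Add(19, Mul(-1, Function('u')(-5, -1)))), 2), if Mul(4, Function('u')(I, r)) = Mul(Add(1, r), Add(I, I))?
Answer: 3481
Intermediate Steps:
Function('u')(I, r) = Mul(Rational(1, 2), I, Add(1, r)) (Function('u')(I, r) = Mul(Rational(1, 4), Mul(Add(1, r), Add(I, I))) = Mul(Rational(1, 4), Mul(Add(1, r), Mul(2, I))) = Mul(Rational(1, 4), Mul(2, I, Add(1, r))) = Mul(Rational(1, 2), I, Add(1, r)))
Pow(Add(40, Add(19, Mul(-1, Function('u')(-5, -1)))), 2) = Pow(Add(40, Add(19, Mul(-1, Mul(Rational(1, 2), -5, Add(1, -1))))), 2) = Pow(Add(40, Add(19, Mul(-1, Mul(Rational(1, 2), -5, 0)))), 2) = Pow(Add(40, Add(19, Mul(-1, 0))), 2) = Pow(Add(40, Add(19, 0)), 2) = Pow(Add(40, 19), 2) = Pow(59, 2) = 3481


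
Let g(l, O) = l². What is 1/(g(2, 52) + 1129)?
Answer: 1/1133 ≈ 0.00088261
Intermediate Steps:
1/(g(2, 52) + 1129) = 1/(2² + 1129) = 1/(4 + 1129) = 1/1133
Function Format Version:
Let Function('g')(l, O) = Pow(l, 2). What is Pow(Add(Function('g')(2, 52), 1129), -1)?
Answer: Rational(1, 1133) ≈ 0.00088261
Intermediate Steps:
Pow(Add(Function('g')(2, 52), 1129), -1) = Pow(Add(Pow(2, 2), 1129), -1) = Pow(Add(4, 1129), -1) = Pow(1133, -1) = Rational(1, 1133)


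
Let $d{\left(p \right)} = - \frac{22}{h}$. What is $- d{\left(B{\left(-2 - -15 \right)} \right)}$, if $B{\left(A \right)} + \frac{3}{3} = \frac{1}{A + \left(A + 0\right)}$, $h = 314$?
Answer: $\frac{11}{157} \approx 0.070064$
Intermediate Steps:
$B{\left(A \right)} = -1 + \frac{1}{2 A}$ ($B{\left(A \right)} = -1 + \frac{1}{A + \left(A + 0\right)} = -1 + \frac{1}{A + A} = -1 + \frac{1}{2 A}$)
$d{\left(p \right)} = - \frac{11}{157}$ ($d{\left(p \right)} = - \frac{22}{314} = \left(-22\right) \frac{1}{314} = - \frac{11}{157}$)
$- d{\left(B{\left(-2 - -15 \right)} \right)} = \left(-1\right) \left(- \frac{11}{157}\right) = \frac{11}{157}$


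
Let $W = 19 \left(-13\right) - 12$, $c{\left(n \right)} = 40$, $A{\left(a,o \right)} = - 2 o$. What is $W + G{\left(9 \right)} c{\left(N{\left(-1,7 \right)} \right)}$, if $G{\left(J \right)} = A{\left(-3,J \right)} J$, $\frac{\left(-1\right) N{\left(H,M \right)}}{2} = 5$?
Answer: $-6739$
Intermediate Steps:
$N{\left(H,M \right)} = -10$ ($N{\left(H,M \right)} = \left(-2\right) 5 = -10$)
$W = -259$ ($W = -247 - 12 = -259$)
$G{\left(J \right)} = - 2 J^{2}$ ($G{\left(J \right)} = - 2 J J = - 2 J^{2}$)
$W + G{\left(9 \right)} c{\left(N{\left(-1,7 \right)} \right)} = -259 + - 2 \cdot 9^{2} \cdot 40 = -259 + \left(-2\right) 81 \cdot 40 = -259 - 6480 = -6739$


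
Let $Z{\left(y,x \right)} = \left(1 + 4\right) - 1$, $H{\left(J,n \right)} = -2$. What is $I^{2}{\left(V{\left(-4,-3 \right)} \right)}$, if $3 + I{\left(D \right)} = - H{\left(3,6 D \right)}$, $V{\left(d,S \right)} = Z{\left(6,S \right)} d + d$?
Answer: $1$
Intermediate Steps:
$Z{\left(y,x \right)} = 4$ ($Z{\left(y,x \right)} = 5 - 1 = 4$)
$V{\left(d,S \right)} = 5 d$ ($V{\left(d,S \right)} = 4 d + d = 5 d$)
$I{\left(D \right)} = -1$ ($I{\left(D \right)} = -3 - -2 = -3 + 2 = -1$)
$I^{2}{\left(V{\left(-4,-3 \right)} \right)} = \left(-1\right)^{2} = 1$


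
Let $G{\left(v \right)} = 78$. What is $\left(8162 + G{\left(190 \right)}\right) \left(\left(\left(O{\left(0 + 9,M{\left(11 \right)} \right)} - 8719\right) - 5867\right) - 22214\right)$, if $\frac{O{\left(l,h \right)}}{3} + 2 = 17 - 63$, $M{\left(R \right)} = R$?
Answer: $-304418560$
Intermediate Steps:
$O{\left(l,h \right)} = -144$ ($O{\left(l,h \right)} = -6 + 3 \left(17 - 63\right) = -6 + 3 \left(-46\right) = -6 - 138 = -144$)
$\left(8162 + G{\left(190 \right)}\right) \left(\left(\left(O{\left(0 + 9,M{\left(11 \right)} \right)} - 8719\right) - 5867\right) - 22214\right) = \left(8162 + 78\right) \left(\left(\left(-144 - 8719\right) - 5867\right) - 22214\right) = 8240 \left(\left(-8863 - 5867\right) - 22214\right) = 8240 \left(-14730 - 22214\right) = 8240 \left(-36944\right) = -304418560$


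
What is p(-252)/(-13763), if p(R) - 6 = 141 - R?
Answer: -399/13763 ≈ -0.028991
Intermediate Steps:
p(R) = 147 - R (p(R) = 6 + (141 - R) = 147 - R)
p(-252)/(-13763) = (147 - 1*(-252))/(-13763) = (147 + 252)*(-1/13763) = 399*(-1/13763) = -399/13763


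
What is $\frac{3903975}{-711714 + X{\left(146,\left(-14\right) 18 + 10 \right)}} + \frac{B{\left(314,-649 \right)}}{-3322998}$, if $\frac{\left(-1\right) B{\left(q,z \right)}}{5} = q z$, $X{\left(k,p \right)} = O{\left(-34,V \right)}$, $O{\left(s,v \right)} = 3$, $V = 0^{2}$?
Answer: $- \frac{1842626420}{318134817} \approx -5.792$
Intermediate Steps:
$V = 0$
$X{\left(k,p \right)} = 3$
$B{\left(q,z \right)} = - 5 q z$
$\frac{3903975}{-711714 + X{\left(146,\left(-14\right) 18 + 10 \right)}} + \frac{B{\left(314,-649 \right)}}{-3322998} = \frac{3903975}{-711714 + 3} + \frac{\left(-5\right) 314 \left(-649\right)}{-3322998} = \frac{3903975}{-711711} + 1018930 \left(- \frac{1}{3322998}\right) = 3903975 \left(- \frac{1}{711711}\right) - \frac{8635}{28161} = - \frac{433775}{79079} - \frac{8635}{28161} = - \frac{1842626420}{318134817}$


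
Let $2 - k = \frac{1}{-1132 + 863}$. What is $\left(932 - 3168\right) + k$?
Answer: $- \frac{600945}{269} \approx -2234.0$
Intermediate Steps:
$k = \frac{539}{269}$ ($k = 2 - \frac{1}{-1132 + 863} = 2 - \frac{1}{-269} = 2 - - \frac{1}{269} = 2 + \frac{1}{269} = \frac{539}{269} \approx 2.0037$)
$\left(932 - 3168\right) + k = \left(932 - 3168\right) + \frac{539}{269} = -2236 + \frac{539}{269} = - \frac{600945}{269}$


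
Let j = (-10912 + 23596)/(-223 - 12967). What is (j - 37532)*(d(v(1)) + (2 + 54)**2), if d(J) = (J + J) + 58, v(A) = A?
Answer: -791105502872/6595 ≈ -1.1996e+8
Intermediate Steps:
j = -6342/6595 (j = 12684/(-13190) = 12684*(-1/13190) = -6342/6595 ≈ -0.96164)
d(J) = 58 + 2*J (d(J) = 2*J + 58 = 58 + 2*J)
(j - 37532)*(d(v(1)) + (2 + 54)**2) = (-6342/6595 - 37532)*((58 + 2*1) + (2 + 54)**2) = -247529882*((58 + 2) + 56**2)/6595 = -247529882*(60 + 3136)/6595 = -247529882/6595*3196 = -791105502872/6595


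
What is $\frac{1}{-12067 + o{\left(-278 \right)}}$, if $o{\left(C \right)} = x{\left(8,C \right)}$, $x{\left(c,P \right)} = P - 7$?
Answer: $- \frac{1}{12352} \approx -8.0959 \cdot 10^{-5}$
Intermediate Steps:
$x{\left(c,P \right)} = -7 + P$
$o{\left(C \right)} = -7 + C$
$\frac{1}{-12067 + o{\left(-278 \right)}} = \frac{1}{-12067 - 285} = \frac{1}{-12352} = - \frac{1}{12352}$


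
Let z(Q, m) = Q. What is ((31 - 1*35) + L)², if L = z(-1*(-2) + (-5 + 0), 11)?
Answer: 49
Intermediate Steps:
L = -3 (L = -1*(-2) + (-5 + 0) = 2 - 5 = -3)
((31 - 1*35) + L)² = ((31 - 1*35) - 3)² = ((31 - 35) - 3)² = (-4 - 3)² = (-7)² = 49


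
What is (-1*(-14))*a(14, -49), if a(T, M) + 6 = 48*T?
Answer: 9324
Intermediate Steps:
a(T, M) = -6 + 48*T
(-1*(-14))*a(14, -49) = (-1*(-14))*(-6 + 48*14) = 14*(-6 + 672) = 14*666 = 9324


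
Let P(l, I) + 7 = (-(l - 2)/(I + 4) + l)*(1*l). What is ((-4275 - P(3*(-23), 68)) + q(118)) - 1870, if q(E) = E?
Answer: -257111/24 ≈ -10713.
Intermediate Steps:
P(l, I) = -7 + l*(l - (-2 + l)/(4 + I)) (P(l, I) = -7 + (-(l - 2)/(I + 4) + l)*(1*l) = -7 + (-(-2 + l)/(4 + I) + l)*l = -7 + (l - (-2 + l)/(4 + I))*l = -7 + l*(l - (-2 + l)/(4 + I)))
((-4275 - P(3*(-23), 68)) + q(118)) - 1870 = ((-4275 - (-28 - 7*68 + 2*(3*(-23)) + 3*(3*(-23))² + 68*(3*(-23))²)/(4 + 68)) + 118) - 1870 = ((-4275 - (-28 - 476 + 2*(-69) + 3*(-69)² + 68*(-69)²)/72) + 118) - 1870 = ((-4275 - (-28 - 476 - 138 + 3*4761 + 68*4761)/72) + 118) - 1870 = ((-4275 - (-28 - 476 - 138 + 14283 + 323748)/72) + 118) - 1870 = ((-4275 - 337389/72) + 118) - 1870 = ((-4275 - 1*112463/24) + 118) - 1870 = ((-4275 - 112463/24) + 118) - 1870 = (-215063/24 + 118) - 1870 = -212231/24 - 1870 = -257111/24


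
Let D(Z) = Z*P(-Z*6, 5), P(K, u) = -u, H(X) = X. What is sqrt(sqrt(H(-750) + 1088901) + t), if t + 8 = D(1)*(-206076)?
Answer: sqrt(1030372 + sqrt(1088151)) ≈ 1015.6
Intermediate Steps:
D(Z) = -5*Z (D(Z) = Z*(-1*5) = Z*(-5) = -5*Z)
t = 1030372 (t = -8 - 5*1*(-206076) = -8 - 5*(-206076) = -8 + 1030380 = 1030372)
sqrt(sqrt(H(-750) + 1088901) + t) = sqrt(sqrt(-750 + 1088901) + 1030372) = sqrt(sqrt(1088151) + 1030372) = sqrt(1030372 + sqrt(1088151))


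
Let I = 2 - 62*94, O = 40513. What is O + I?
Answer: 34687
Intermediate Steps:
I = -5826 (I = 2 - 5828 = -5826)
O + I = 40513 - 5826 = 34687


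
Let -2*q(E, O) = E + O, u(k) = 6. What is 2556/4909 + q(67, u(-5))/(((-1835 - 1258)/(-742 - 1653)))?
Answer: -842453599/30367074 ≈ -27.742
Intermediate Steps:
q(E, O) = -E/2 - O/2 (q(E, O) = -(E + O)/2 = -E/2 - O/2)
2556/4909 + q(67, u(-5))/(((-1835 - 1258)/(-742 - 1653))) = 2556/4909 + (-½*67 - ½*6)/(((-1835 - 1258)/(-742 - 1653))) = 2556*(1/4909) + (-67/2 - 3)/((-3093/(-2395))) = 2556/4909 - 73/(2*((-3093*(-1/2395)))) = 2556/4909 - 73/(2*3093/2395) = 2556/4909 - 73/2*2395/3093 = 2556/4909 - 174835/6186 = -842453599/30367074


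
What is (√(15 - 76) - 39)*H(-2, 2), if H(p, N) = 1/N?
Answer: -39/2 + I*√61/2 ≈ -19.5 + 3.9051*I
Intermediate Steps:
(√(15 - 76) - 39)*H(-2, 2) = (√(15 - 76) - 39)/2 = (√(-61) - 39)*(½) = (I*√61 - 39)*(½) = (-39 + I*√61)*(½) = -39/2 + I*√61/2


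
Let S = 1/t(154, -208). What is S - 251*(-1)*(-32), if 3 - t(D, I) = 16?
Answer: -104417/13 ≈ -8032.1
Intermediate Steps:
t(D, I) = -13 (t(D, I) = 3 - 1*16 = 3 - 16 = -13)
S = -1/13 (S = 1/(-13) = -1/13 ≈ -0.076923)
S - 251*(-1)*(-32) = -1/13 - 251*(-1)*(-32) = -1/13 - (-251)*(-32) = -1/13 - 1*8032 = -1/13 - 8032 = -104417/13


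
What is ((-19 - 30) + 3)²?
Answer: 2116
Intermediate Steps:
((-19 - 30) + 3)² = (-49 + 3)² = (-46)² = 2116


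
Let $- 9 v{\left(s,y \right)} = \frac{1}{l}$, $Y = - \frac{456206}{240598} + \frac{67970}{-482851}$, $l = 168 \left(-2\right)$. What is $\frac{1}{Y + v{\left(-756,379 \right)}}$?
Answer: $- \frac{175653553165776}{357730963188943} \approx -0.49102$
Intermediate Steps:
$l = -336$
$Y = - \frac{118316484683}{58086492449}$ ($Y = \left(-456206\right) \frac{1}{240598} + 67970 \left(- \frac{1}{482851}\right) = - \frac{228103}{120299} - \frac{67970}{482851} = - \frac{118316484683}{58086492449} \approx -2.0369$)
$v{\left(s,y \right)} = \frac{1}{3024}$ ($v{\left(s,y \right)} = - \frac{1}{9 \left(-336\right)} = \left(- \frac{1}{9}\right) \left(- \frac{1}{336}\right) = \frac{1}{3024}$)
$\frac{1}{Y + v{\left(-756,379 \right)}} = \frac{1}{- \frac{118316484683}{58086492449} + \frac{1}{3024}} = \frac{1}{- \frac{357730963188943}{175653553165776}} = - \frac{175653553165776}{357730963188943}$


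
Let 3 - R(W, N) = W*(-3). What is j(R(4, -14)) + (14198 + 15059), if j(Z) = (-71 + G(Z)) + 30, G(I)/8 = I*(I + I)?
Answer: 32816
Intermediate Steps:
G(I) = 16*I² (G(I) = 8*(I*(I + I)) = 8*(I*(2*I)) = 8*(2*I²) = 16*I²)
R(W, N) = 3 + 3*W (R(W, N) = 3 - W*(-3) = 3 - (-3)*W = 3 + 3*W)
j(Z) = -41 + 16*Z² (j(Z) = (-71 + 16*Z²) + 30 = -41 + 16*Z²)
j(R(4, -14)) + (14198 + 15059) = (-41 + 16*(3 + 3*4)²) + (14198 + 15059) = (-41 + 16*(3 + 12)²) + 29257 = (-41 + 16*15²) + 29257 = (-41 + 16*225) + 29257 = (-41 + 3600) + 29257 = 3559 + 29257 = 32816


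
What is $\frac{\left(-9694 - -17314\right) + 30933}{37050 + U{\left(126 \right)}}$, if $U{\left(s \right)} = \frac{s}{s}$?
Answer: $\frac{38553}{37051} \approx 1.0405$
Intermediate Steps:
$U{\left(s \right)} = 1$
$\frac{\left(-9694 - -17314\right) + 30933}{37050 + U{\left(126 \right)}} = \frac{\left(-9694 - -17314\right) + 30933}{37050 + 1} = \frac{\left(-9694 + 17314\right) + 30933}{37051} = \left(7620 + 30933\right) \frac{1}{37051} = 38553 \cdot \frac{1}{37051} = \frac{38553}{37051}$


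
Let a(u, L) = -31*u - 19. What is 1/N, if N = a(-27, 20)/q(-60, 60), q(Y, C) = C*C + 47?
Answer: 3647/818 ≈ 4.4584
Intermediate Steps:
a(u, L) = -19 - 31*u
q(Y, C) = 47 + C² (q(Y, C) = C² + 47 = 47 + C²)
N = 818/3647 (N = (-19 - 31*(-27))/(47 + 60²) = (-19 + 837)/(47 + 3600) = 818/3647 ≈ 0.22429)
1/N = 1/(818/3647) = 3647/818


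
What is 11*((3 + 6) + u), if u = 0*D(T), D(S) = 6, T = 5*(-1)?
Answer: 99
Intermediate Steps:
T = -5
u = 0 (u = 0*6 = 0)
11*((3 + 6) + u) = 11*((3 + 6) + 0) = 11*(9 + 0) = 11*9 = 99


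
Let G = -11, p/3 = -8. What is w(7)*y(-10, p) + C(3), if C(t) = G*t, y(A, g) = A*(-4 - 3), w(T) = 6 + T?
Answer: 877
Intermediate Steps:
p = -24 (p = 3*(-8) = -24)
y(A, g) = -7*A (y(A, g) = A*(-7) = -7*A)
C(t) = -11*t
w(7)*y(-10, p) + C(3) = (6 + 7)*(-7*(-10)) - 11*3 = 13*70 - 33 = 910 - 33 = 877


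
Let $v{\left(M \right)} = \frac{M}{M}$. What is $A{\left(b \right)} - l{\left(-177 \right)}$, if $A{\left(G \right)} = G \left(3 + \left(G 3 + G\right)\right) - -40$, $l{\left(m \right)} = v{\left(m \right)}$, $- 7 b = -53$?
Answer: $\frac{14260}{49} \approx 291.02$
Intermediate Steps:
$b = \frac{53}{7}$ ($b = \left(- \frac{1}{7}\right) \left(-53\right) = \frac{53}{7} \approx 7.5714$)
$v{\left(M \right)} = 1$
$l{\left(m \right)} = 1$
$A{\left(G \right)} = 40 + G \left(3 + 4 G\right)$ ($A{\left(G \right)} = G \left(3 + \left(3 G + G\right)\right) + 40 = G \left(3 + 4 G\right) + 40 = 40 + G \left(3 + 4 G\right)$)
$A{\left(b \right)} - l{\left(-177 \right)} = \left(40 + 3 \cdot \frac{53}{7} + 4 \left(\frac{53}{7}\right)^{2}\right) - 1 = \left(40 + \frac{159}{7} + 4 \cdot \frac{2809}{49}\right) - 1 = \left(40 + \frac{159}{7} + \frac{11236}{49}\right) - 1 = \frac{14309}{49} - 1 = \frac{14260}{49}$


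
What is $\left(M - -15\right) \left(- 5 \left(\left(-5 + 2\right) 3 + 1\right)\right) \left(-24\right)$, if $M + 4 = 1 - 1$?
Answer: $-10560$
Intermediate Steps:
$M = -4$ ($M = -4 + \left(1 - 1\right) = -4 + 0 = -4$)
$\left(M - -15\right) \left(- 5 \left(\left(-5 + 2\right) 3 + 1\right)\right) \left(-24\right) = \left(-4 - -15\right) \left(- 5 \left(\left(-5 + 2\right) 3 + 1\right)\right) \left(-24\right) = \left(-4 + 15\right) \left(- 5 \left(\left(-3\right) 3 + 1\right)\right) \left(-24\right) = 11 \left(- 5 \left(-9 + 1\right)\right) \left(-24\right) = 11 \left(\left(-5\right) \left(-8\right)\right) \left(-24\right) = 11 \cdot 40 \left(-24\right) = 440 \left(-24\right) = -10560$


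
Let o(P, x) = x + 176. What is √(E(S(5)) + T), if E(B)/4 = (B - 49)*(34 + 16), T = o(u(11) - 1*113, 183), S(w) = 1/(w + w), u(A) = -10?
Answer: I*√9421 ≈ 97.062*I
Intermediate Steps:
S(w) = 1/(2*w)
o(P, x) = 176 + x
T = 359 (T = 176 + 183 = 359)
E(B) = -9800 + 200*B (E(B) = 4*((B - 49)*(34 + 16)) = 4*((-49 + B)*50) = 4*(-2450 + 50*B) = -9800 + 200*B)
√(E(S(5)) + T) = √((-9800 + 200*((½)/5)) + 359) = √((-9800 + 200*((½)*(⅕))) + 359) = √((-9800 + 200*(⅒)) + 359) = √((-9800 + 20) + 359) = √(-9780 + 359) = √(-9421) = I*√9421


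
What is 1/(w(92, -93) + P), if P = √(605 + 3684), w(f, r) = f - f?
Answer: √4289/4289 ≈ 0.015269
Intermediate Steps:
w(f, r) = 0
P = √4289 ≈ 65.490
1/(w(92, -93) + P) = 1/(0 + √4289) = 1/(√4289) = √4289/4289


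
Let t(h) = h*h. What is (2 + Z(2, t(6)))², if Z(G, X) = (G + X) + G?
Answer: 1764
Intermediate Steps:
t(h) = h²
Z(G, X) = X + 2*G
(2 + Z(2, t(6)))² = (2 + (6² + 2*2))² = (2 + (36 + 4))² = (2 + 40)² = 42² = 1764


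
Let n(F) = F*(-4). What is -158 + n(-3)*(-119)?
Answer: -1586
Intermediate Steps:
n(F) = -4*F
-158 + n(-3)*(-119) = -158 - 4*(-3)*(-119) = -158 + 12*(-119) = -158 - 1428 = -1586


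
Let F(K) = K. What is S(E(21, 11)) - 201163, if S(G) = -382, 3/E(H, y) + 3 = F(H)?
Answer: -201545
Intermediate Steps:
E(H, y) = 3/(-3 + H)
S(E(21, 11)) - 201163 = -382 - 201163 = -201545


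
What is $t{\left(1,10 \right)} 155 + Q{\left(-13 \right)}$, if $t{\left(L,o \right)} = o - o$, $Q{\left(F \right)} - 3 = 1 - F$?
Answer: $17$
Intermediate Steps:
$Q{\left(F \right)} = 4 - F$ ($Q{\left(F \right)} = 3 - \left(-1 + F\right) = 4 - F$)
$t{\left(L,o \right)} = 0$
$t{\left(1,10 \right)} 155 + Q{\left(-13 \right)} = 0 \cdot 155 + \left(4 - -13\right) = 0 + \left(4 + 13\right) = 0 + 17 = 17$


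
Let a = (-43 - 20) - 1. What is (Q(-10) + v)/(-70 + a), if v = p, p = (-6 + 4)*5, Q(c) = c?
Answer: 10/67 ≈ 0.14925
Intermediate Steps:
p = -10 (p = -2*5 = -10)
v = -10
a = -64 (a = -63 - 1 = -64)
(Q(-10) + v)/(-70 + a) = (-10 - 10)/(-70 - 64) = -20/(-134) = -1/134*(-20) = 10/67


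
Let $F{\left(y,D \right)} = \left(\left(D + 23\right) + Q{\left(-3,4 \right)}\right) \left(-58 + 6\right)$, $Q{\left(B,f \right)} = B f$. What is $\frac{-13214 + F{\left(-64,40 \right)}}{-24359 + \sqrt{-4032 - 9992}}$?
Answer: $\frac{386479894}{593374905} + \frac{31732 i \sqrt{3506}}{593374905} \approx 0.65133 + 0.0031665 i$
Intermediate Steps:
$F{\left(y,D \right)} = -572 - 52 D$ ($F{\left(y,D \right)} = \left(\left(D + 23\right) - 12\right) \left(-58 + 6\right) = \left(\left(23 + D\right) - 12\right) \left(-52\right) = \left(11 + D\right) \left(-52\right) = -572 - 52 D$)
$\frac{-13214 + F{\left(-64,40 \right)}}{-24359 + \sqrt{-4032 - 9992}} = \frac{-13214 - 2652}{-24359 + \sqrt{-4032 - 9992}} = \frac{-13214 - 2652}{-24359 + \sqrt{-14024}} = \frac{-13214 - 2652}{-24359 + 2 i \sqrt{3506}} = - \frac{15866}{-24359 + 2 i \sqrt{3506}}$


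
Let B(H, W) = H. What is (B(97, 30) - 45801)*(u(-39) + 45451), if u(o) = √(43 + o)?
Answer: -2077383912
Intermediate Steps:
(B(97, 30) - 45801)*(u(-39) + 45451) = (97 - 45801)*(√(43 - 39) + 45451) = -45704*(√4 + 45451) = -45704*(2 + 45451) = -45704*45453 = -2077383912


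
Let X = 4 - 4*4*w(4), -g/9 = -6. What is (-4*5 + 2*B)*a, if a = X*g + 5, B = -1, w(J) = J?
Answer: 71170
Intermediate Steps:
g = 54 (g = -9*(-6) = 54)
X = -60 (X = 4 - 4*4*4 = 4 - 16*4 = 4 - 1*64 = 4 - 64 = -60)
a = -3235 (a = -60*54 + 5 = -3240 + 5 = -3235)
(-4*5 + 2*B)*a = (-4*5 + 2*(-1))*(-3235) = (-20 - 2)*(-3235) = -22*(-3235) = 71170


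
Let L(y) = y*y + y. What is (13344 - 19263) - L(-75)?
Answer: -11469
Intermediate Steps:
L(y) = y + y² (L(y) = y² + y = y + y²)
(13344 - 19263) - L(-75) = (13344 - 19263) - (-75)*(1 - 75) = -5919 - (-75)*(-74) = -5919 - 1*5550 = -5919 - 5550 = -11469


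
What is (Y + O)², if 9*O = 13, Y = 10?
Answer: 10609/81 ≈ 130.98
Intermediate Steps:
O = 13/9 (O = (⅑)*13 = 13/9 ≈ 1.4444)
(Y + O)² = (10 + 13/9)² = (103/9)² = 10609/81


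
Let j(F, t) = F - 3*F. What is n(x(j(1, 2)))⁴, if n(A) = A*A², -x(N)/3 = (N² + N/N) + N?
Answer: 282429536481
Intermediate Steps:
j(F, t) = -2*F
x(N) = -3 - 3*N - 3*N² (x(N) = -3*((N² + N/N) + N) = -3*((N² + 1) + N) = -3*((1 + N²) + N) = -3*(1 + N + N²) = -3 - 3*N - 3*N²)
n(A) = A³
n(x(j(1, 2)))⁴ = ((-3 - (-6) - 3*(-2*1)²)³)⁴ = ((-3 - 3*(-2) - 3*(-2)²)³)⁴ = ((-3 + 6 - 3*4)³)⁴ = ((-3 + 6 - 12)³)⁴ = ((-9)³)⁴ = (-729)⁴ = 282429536481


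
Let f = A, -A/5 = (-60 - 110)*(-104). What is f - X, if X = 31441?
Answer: -119841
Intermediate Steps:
A = -88400 (A = -5*(-60 - 110)*(-104) = -(-850)*(-104) = -5*17680 = -88400)
f = -88400
f - X = -88400 - 1*31441 = -88400 - 31441 = -119841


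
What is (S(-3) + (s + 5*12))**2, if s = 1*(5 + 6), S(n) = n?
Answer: 4624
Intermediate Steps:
s = 11 (s = 1*11 = 11)
(S(-3) + (s + 5*12))**2 = (-3 + (11 + 5*12))**2 = (-3 + (11 + 60))**2 = (-3 + 71)**2 = 68**2 = 4624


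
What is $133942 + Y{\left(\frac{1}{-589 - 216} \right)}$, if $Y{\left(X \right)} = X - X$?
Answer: $133942$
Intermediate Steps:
$Y{\left(X \right)} = 0$
$133942 + Y{\left(\frac{1}{-589 - 216} \right)} = 133942 + 0 = 133942$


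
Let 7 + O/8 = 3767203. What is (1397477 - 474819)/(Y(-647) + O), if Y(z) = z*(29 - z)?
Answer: 461329/14850098 ≈ 0.031066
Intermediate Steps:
O = 30137568 (O = -56 + 8*3767203 = -56 + 30137624 = 30137568)
(1397477 - 474819)/(Y(-647) + O) = (1397477 - 474819)/(-647*(29 - 1*(-647)) + 30137568) = 922658/(-647*(29 + 647) + 30137568) = 922658/(-647*676 + 30137568) = 922658/(-437372 + 30137568) = 922658/29700196 = 922658*(1/29700196) = 461329/14850098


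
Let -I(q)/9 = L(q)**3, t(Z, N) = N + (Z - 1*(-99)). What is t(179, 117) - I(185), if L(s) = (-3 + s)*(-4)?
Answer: -3472454773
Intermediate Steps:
t(Z, N) = 99 + N + Z (t(Z, N) = N + (Z + 99) = N + (99 + Z) = 99 + N + Z)
L(s) = 12 - 4*s
I(q) = -9*(12 - 4*q)**3
t(179, 117) - I(185) = (99 + 117 + 179) - 576*(-3 + 185)**3 = 395 - 576*182**3 = 395 - 576*6028568 = 395 - 1*3472455168 = 395 - 3472455168 = -3472454773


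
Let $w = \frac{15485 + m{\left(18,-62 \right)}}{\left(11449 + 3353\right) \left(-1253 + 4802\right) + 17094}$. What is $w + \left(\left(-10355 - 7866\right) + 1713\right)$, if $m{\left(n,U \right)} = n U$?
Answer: $- \frac{867485348767}{52549392} \approx -16508.0$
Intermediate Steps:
$m{\left(n,U \right)} = U n$
$w = \frac{14369}{52549392}$ ($w = \frac{15485 - 1116}{\left(11449 + 3353\right) \left(-1253 + 4802\right) + 17094} = \frac{15485 - 1116}{14802 \cdot 3549 + 17094} = \frac{14369}{52532298 + 17094} = \frac{14369}{52549392} \approx 0.00027344$)
$w + \left(\left(-10355 - 7866\right) + 1713\right) = \frac{14369}{52549392} + \left(\left(-10355 - 7866\right) + 1713\right) = \frac{14369}{52549392} + \left(-18221 + 1713\right) = \frac{14369}{52549392} - 16508 = - \frac{867485348767}{52549392}$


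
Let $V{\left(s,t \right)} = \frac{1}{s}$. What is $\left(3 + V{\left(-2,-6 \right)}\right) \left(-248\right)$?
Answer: $-620$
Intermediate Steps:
$\left(3 + V{\left(-2,-6 \right)}\right) \left(-248\right) = \left(3 + \frac{1}{-2}\right) \left(-248\right) = \left(3 - \frac{1}{2}\right) \left(-248\right) = \frac{5}{2} \left(-248\right) = -620$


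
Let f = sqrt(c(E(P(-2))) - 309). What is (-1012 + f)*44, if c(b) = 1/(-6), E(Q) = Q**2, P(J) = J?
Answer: -44528 + 22*I*sqrt(11130)/3 ≈ -44528.0 + 773.66*I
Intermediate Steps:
c(b) = -1/6
f = I*sqrt(11130)/6 (f = sqrt(-1/6 - 309) = sqrt(-1855/6) = I*sqrt(11130)/6 ≈ 17.583*I)
(-1012 + f)*44 = (-1012 + I*sqrt(11130)/6)*44 = -44528 + 22*I*sqrt(11130)/3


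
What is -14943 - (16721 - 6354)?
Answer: -25310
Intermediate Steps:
-14943 - (16721 - 6354) = -14943 - 1*10367 = -14943 - 10367 = -25310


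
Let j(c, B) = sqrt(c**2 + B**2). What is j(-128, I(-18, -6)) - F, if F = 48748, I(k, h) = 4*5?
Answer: -48748 + 4*sqrt(1049) ≈ -48618.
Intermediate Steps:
I(k, h) = 20
j(c, B) = sqrt(B**2 + c**2)
j(-128, I(-18, -6)) - F = sqrt(20**2 + (-128)**2) - 1*48748 = sqrt(400 + 16384) - 48748 = sqrt(16784) - 48748 = 4*sqrt(1049) - 48748 = -48748 + 4*sqrt(1049)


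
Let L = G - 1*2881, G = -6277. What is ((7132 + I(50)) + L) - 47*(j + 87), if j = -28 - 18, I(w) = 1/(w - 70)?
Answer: -79061/20 ≈ -3953.1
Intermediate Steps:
L = -9158 (L = -6277 - 1*2881 = -6277 - 2881 = -9158)
I(w) = 1/(-70 + w)
j = -46
((7132 + I(50)) + L) - 47*(j + 87) = ((7132 + 1/(-70 + 50)) - 9158) - 47*(-46 + 87) = ((7132 + 1/(-20)) - 9158) - 47*41 = ((7132 - 1/20) - 9158) - 1*1927 = (142639/20 - 9158) - 1927 = -40521/20 - 1927 = -79061/20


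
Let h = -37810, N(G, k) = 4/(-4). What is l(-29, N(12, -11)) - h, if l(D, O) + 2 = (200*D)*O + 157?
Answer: 43765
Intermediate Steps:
N(G, k) = -1 (N(G, k) = 4*(-1/4) = -1)
l(D, O) = 155 + 200*D*O (l(D, O) = -2 + ((200*D)*O + 157) = -2 + (200*D*O + 157) = -2 + (157 + 200*D*O) = 155 + 200*D*O)
l(-29, N(12, -11)) - h = (155 + 200*(-29)*(-1)) - 1*(-37810) = (155 + 5800) + 37810 = 5955 + 37810 = 43765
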